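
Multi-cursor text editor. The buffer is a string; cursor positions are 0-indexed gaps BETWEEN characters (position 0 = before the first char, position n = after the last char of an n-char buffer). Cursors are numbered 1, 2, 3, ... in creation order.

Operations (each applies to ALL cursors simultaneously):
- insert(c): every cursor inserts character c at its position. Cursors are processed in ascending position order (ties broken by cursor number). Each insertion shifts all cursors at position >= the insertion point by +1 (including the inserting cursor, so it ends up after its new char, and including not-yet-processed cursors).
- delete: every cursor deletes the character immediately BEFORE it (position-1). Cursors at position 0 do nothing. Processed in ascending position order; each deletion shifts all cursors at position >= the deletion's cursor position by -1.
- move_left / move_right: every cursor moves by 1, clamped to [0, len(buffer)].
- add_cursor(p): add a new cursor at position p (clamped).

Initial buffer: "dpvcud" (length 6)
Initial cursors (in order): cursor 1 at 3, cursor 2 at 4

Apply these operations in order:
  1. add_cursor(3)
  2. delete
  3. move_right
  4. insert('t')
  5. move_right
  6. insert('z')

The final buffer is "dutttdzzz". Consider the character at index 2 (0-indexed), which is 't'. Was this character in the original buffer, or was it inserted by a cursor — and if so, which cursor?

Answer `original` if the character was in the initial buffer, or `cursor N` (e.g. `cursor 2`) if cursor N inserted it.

After op 1 (add_cursor(3)): buffer="dpvcud" (len 6), cursors c1@3 c3@3 c2@4, authorship ......
After op 2 (delete): buffer="dud" (len 3), cursors c1@1 c2@1 c3@1, authorship ...
After op 3 (move_right): buffer="dud" (len 3), cursors c1@2 c2@2 c3@2, authorship ...
After op 4 (insert('t')): buffer="dutttd" (len 6), cursors c1@5 c2@5 c3@5, authorship ..123.
After op 5 (move_right): buffer="dutttd" (len 6), cursors c1@6 c2@6 c3@6, authorship ..123.
After op 6 (insert('z')): buffer="dutttdzzz" (len 9), cursors c1@9 c2@9 c3@9, authorship ..123.123
Authorship (.=original, N=cursor N): . . 1 2 3 . 1 2 3
Index 2: author = 1

Answer: cursor 1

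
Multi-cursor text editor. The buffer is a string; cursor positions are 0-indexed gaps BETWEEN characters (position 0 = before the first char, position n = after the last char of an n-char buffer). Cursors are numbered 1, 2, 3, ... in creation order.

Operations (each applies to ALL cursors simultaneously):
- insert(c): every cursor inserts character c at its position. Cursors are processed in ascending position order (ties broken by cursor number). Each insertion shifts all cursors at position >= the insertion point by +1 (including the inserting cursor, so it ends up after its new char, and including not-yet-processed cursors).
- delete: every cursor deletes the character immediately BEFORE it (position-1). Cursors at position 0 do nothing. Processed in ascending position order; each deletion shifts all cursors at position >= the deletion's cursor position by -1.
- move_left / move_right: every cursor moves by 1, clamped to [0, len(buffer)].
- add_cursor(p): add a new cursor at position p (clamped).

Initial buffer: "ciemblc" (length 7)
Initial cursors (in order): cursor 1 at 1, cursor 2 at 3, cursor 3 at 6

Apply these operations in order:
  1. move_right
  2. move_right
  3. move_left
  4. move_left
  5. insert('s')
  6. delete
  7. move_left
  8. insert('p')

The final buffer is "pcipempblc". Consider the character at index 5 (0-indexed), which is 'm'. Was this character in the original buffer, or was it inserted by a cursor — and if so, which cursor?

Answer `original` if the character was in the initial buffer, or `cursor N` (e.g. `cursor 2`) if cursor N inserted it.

After op 1 (move_right): buffer="ciemblc" (len 7), cursors c1@2 c2@4 c3@7, authorship .......
After op 2 (move_right): buffer="ciemblc" (len 7), cursors c1@3 c2@5 c3@7, authorship .......
After op 3 (move_left): buffer="ciemblc" (len 7), cursors c1@2 c2@4 c3@6, authorship .......
After op 4 (move_left): buffer="ciemblc" (len 7), cursors c1@1 c2@3 c3@5, authorship .......
After op 5 (insert('s')): buffer="csiesmbslc" (len 10), cursors c1@2 c2@5 c3@8, authorship .1..2..3..
After op 6 (delete): buffer="ciemblc" (len 7), cursors c1@1 c2@3 c3@5, authorship .......
After op 7 (move_left): buffer="ciemblc" (len 7), cursors c1@0 c2@2 c3@4, authorship .......
After op 8 (insert('p')): buffer="pcipempblc" (len 10), cursors c1@1 c2@4 c3@7, authorship 1..2..3...
Authorship (.=original, N=cursor N): 1 . . 2 . . 3 . . .
Index 5: author = original

Answer: original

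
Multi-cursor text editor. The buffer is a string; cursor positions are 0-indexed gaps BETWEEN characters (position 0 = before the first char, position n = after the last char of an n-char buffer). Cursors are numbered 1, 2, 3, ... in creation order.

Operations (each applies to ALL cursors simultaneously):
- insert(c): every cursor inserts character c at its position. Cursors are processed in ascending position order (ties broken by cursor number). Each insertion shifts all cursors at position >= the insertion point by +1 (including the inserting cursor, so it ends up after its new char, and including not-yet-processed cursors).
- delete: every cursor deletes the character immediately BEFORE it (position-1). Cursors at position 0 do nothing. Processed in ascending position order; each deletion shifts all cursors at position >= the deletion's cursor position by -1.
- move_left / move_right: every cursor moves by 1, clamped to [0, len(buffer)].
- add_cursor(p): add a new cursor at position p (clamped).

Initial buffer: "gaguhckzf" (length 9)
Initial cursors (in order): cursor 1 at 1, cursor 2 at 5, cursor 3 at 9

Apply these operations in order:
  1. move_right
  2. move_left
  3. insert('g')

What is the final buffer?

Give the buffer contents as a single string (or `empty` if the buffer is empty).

After op 1 (move_right): buffer="gaguhckzf" (len 9), cursors c1@2 c2@6 c3@9, authorship .........
After op 2 (move_left): buffer="gaguhckzf" (len 9), cursors c1@1 c2@5 c3@8, authorship .........
After op 3 (insert('g')): buffer="ggaguhgckzgf" (len 12), cursors c1@2 c2@7 c3@11, authorship .1....2...3.

Answer: ggaguhgckzgf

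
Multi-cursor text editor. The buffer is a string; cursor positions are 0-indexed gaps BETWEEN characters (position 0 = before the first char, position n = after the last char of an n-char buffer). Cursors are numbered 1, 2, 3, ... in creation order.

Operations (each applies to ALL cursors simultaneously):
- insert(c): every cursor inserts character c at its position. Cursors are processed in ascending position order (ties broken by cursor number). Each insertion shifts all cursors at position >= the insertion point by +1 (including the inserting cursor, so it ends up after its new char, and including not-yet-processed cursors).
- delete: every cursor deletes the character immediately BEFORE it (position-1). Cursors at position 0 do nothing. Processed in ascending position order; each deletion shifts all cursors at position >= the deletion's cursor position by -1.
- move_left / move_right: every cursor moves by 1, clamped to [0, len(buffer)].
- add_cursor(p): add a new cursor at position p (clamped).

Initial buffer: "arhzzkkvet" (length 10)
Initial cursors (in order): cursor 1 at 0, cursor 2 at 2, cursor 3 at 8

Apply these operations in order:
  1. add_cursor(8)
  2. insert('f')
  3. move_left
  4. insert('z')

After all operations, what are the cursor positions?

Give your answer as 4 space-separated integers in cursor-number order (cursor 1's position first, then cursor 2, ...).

Answer: 1 5 15 15

Derivation:
After op 1 (add_cursor(8)): buffer="arhzzkkvet" (len 10), cursors c1@0 c2@2 c3@8 c4@8, authorship ..........
After op 2 (insert('f')): buffer="farfhzzkkvffet" (len 14), cursors c1@1 c2@4 c3@12 c4@12, authorship 1..2......34..
After op 3 (move_left): buffer="farfhzzkkvffet" (len 14), cursors c1@0 c2@3 c3@11 c4@11, authorship 1..2......34..
After op 4 (insert('z')): buffer="zfarzfhzzkkvfzzfet" (len 18), cursors c1@1 c2@5 c3@15 c4@15, authorship 11..22......3344..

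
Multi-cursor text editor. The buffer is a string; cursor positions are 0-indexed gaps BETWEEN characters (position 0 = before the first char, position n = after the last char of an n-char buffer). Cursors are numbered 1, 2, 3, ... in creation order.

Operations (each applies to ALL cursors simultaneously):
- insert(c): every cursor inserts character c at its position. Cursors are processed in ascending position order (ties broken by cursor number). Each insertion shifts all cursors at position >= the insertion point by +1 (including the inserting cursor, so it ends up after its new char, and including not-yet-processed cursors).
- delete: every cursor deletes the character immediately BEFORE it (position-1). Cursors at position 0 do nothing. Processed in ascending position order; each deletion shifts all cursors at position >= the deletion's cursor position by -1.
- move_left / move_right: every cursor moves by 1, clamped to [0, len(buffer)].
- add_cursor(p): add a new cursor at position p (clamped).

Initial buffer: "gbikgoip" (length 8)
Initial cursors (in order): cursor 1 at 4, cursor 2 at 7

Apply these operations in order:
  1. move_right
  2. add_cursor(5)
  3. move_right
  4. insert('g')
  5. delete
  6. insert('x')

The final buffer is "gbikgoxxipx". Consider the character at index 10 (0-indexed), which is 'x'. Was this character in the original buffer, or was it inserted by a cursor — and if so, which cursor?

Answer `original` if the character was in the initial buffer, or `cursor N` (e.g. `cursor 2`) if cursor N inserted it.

After op 1 (move_right): buffer="gbikgoip" (len 8), cursors c1@5 c2@8, authorship ........
After op 2 (add_cursor(5)): buffer="gbikgoip" (len 8), cursors c1@5 c3@5 c2@8, authorship ........
After op 3 (move_right): buffer="gbikgoip" (len 8), cursors c1@6 c3@6 c2@8, authorship ........
After op 4 (insert('g')): buffer="gbikgoggipg" (len 11), cursors c1@8 c3@8 c2@11, authorship ......13..2
After op 5 (delete): buffer="gbikgoip" (len 8), cursors c1@6 c3@6 c2@8, authorship ........
After op 6 (insert('x')): buffer="gbikgoxxipx" (len 11), cursors c1@8 c3@8 c2@11, authorship ......13..2
Authorship (.=original, N=cursor N): . . . . . . 1 3 . . 2
Index 10: author = 2

Answer: cursor 2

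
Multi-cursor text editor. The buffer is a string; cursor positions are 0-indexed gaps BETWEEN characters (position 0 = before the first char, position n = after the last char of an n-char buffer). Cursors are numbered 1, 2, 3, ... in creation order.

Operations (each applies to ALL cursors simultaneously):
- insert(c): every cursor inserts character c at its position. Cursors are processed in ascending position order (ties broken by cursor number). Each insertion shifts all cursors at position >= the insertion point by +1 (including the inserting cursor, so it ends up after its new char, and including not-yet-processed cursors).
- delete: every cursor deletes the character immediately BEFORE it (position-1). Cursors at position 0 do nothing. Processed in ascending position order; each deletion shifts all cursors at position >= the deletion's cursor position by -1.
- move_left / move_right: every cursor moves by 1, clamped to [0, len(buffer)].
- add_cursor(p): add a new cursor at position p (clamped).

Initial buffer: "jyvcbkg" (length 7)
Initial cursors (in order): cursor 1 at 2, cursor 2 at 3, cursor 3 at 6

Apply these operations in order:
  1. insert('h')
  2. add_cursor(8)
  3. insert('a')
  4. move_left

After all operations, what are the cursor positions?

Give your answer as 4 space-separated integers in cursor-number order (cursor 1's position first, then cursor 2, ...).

Answer: 3 6 12 10

Derivation:
After op 1 (insert('h')): buffer="jyhvhcbkhg" (len 10), cursors c1@3 c2@5 c3@9, authorship ..1.2...3.
After op 2 (add_cursor(8)): buffer="jyhvhcbkhg" (len 10), cursors c1@3 c2@5 c4@8 c3@9, authorship ..1.2...3.
After op 3 (insert('a')): buffer="jyhavhacbkahag" (len 14), cursors c1@4 c2@7 c4@11 c3@13, authorship ..11.22...433.
After op 4 (move_left): buffer="jyhavhacbkahag" (len 14), cursors c1@3 c2@6 c4@10 c3@12, authorship ..11.22...433.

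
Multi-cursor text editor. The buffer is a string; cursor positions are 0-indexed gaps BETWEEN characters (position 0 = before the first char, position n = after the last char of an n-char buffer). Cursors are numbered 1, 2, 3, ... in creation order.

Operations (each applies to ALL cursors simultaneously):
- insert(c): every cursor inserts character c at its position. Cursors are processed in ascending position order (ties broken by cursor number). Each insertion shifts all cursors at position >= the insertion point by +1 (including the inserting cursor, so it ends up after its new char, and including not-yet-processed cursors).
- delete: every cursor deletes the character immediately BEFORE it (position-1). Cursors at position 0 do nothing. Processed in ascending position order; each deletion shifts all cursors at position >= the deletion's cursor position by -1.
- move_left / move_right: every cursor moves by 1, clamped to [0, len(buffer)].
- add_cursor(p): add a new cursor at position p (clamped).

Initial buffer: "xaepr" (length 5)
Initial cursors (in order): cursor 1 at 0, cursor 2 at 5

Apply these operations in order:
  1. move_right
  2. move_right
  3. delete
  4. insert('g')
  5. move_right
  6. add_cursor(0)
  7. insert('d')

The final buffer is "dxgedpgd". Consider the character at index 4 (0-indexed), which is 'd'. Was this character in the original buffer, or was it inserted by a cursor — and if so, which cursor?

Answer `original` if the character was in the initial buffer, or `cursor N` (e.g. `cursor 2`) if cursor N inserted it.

Answer: cursor 1

Derivation:
After op 1 (move_right): buffer="xaepr" (len 5), cursors c1@1 c2@5, authorship .....
After op 2 (move_right): buffer="xaepr" (len 5), cursors c1@2 c2@5, authorship .....
After op 3 (delete): buffer="xep" (len 3), cursors c1@1 c2@3, authorship ...
After op 4 (insert('g')): buffer="xgepg" (len 5), cursors c1@2 c2@5, authorship .1..2
After op 5 (move_right): buffer="xgepg" (len 5), cursors c1@3 c2@5, authorship .1..2
After op 6 (add_cursor(0)): buffer="xgepg" (len 5), cursors c3@0 c1@3 c2@5, authorship .1..2
After op 7 (insert('d')): buffer="dxgedpgd" (len 8), cursors c3@1 c1@5 c2@8, authorship 3.1.1.22
Authorship (.=original, N=cursor N): 3 . 1 . 1 . 2 2
Index 4: author = 1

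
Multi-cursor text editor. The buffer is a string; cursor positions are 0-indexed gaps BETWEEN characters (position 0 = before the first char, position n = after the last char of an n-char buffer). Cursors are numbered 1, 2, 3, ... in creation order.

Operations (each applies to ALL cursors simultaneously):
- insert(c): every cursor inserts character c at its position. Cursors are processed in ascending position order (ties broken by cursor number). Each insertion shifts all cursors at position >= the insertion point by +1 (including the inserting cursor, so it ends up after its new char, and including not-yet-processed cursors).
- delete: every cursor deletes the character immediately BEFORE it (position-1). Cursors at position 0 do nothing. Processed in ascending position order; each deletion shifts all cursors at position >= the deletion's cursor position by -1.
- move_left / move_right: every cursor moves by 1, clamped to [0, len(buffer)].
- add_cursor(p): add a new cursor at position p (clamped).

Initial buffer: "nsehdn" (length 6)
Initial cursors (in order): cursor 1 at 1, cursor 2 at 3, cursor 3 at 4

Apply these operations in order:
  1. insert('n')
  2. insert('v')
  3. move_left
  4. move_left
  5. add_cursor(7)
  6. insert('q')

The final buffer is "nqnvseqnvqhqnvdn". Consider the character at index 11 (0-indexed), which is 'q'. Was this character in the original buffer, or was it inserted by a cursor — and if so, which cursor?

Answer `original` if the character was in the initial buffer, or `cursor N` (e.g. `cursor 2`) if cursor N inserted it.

After op 1 (insert('n')): buffer="nnsenhndn" (len 9), cursors c1@2 c2@5 c3@7, authorship .1..2.3..
After op 2 (insert('v')): buffer="nnvsenvhnvdn" (len 12), cursors c1@3 c2@7 c3@10, authorship .11..22.33..
After op 3 (move_left): buffer="nnvsenvhnvdn" (len 12), cursors c1@2 c2@6 c3@9, authorship .11..22.33..
After op 4 (move_left): buffer="nnvsenvhnvdn" (len 12), cursors c1@1 c2@5 c3@8, authorship .11..22.33..
After op 5 (add_cursor(7)): buffer="nnvsenvhnvdn" (len 12), cursors c1@1 c2@5 c4@7 c3@8, authorship .11..22.33..
After op 6 (insert('q')): buffer="nqnvseqnvqhqnvdn" (len 16), cursors c1@2 c2@7 c4@10 c3@12, authorship .111..2224.333..
Authorship (.=original, N=cursor N): . 1 1 1 . . 2 2 2 4 . 3 3 3 . .
Index 11: author = 3

Answer: cursor 3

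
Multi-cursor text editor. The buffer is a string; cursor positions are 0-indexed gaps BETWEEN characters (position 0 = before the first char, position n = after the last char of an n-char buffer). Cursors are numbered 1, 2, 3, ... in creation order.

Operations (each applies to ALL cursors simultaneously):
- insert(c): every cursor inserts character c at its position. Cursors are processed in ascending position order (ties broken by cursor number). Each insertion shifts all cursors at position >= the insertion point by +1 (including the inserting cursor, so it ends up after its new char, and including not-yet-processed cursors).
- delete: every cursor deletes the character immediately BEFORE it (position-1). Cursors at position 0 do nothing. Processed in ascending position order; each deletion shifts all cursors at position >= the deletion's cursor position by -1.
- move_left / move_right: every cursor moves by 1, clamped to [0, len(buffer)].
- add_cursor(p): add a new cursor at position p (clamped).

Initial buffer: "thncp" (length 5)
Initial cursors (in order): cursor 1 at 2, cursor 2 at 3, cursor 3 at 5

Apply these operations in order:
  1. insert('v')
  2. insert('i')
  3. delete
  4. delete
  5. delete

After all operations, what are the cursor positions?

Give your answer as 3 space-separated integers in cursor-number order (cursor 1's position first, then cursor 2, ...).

After op 1 (insert('v')): buffer="thvnvcpv" (len 8), cursors c1@3 c2@5 c3@8, authorship ..1.2..3
After op 2 (insert('i')): buffer="thvinvicpvi" (len 11), cursors c1@4 c2@7 c3@11, authorship ..11.22..33
After op 3 (delete): buffer="thvnvcpv" (len 8), cursors c1@3 c2@5 c3@8, authorship ..1.2..3
After op 4 (delete): buffer="thncp" (len 5), cursors c1@2 c2@3 c3@5, authorship .....
After op 5 (delete): buffer="tc" (len 2), cursors c1@1 c2@1 c3@2, authorship ..

Answer: 1 1 2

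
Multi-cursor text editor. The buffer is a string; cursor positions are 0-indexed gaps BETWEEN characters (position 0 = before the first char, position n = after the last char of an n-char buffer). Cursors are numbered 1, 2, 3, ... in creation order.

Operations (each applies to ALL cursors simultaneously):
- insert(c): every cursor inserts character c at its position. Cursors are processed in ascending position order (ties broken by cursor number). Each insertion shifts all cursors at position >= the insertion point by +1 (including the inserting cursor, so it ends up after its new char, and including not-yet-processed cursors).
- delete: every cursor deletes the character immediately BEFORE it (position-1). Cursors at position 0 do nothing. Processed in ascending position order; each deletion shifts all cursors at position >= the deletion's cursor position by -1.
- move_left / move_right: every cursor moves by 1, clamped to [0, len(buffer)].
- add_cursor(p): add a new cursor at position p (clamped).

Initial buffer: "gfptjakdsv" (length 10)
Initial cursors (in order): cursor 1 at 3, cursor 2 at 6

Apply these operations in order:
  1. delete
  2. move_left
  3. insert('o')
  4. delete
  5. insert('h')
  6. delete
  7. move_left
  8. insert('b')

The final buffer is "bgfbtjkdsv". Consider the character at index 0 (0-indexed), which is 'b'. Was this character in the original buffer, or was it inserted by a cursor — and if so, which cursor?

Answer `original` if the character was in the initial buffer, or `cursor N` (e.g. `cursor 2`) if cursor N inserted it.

Answer: cursor 1

Derivation:
After op 1 (delete): buffer="gftjkdsv" (len 8), cursors c1@2 c2@4, authorship ........
After op 2 (move_left): buffer="gftjkdsv" (len 8), cursors c1@1 c2@3, authorship ........
After op 3 (insert('o')): buffer="goftojkdsv" (len 10), cursors c1@2 c2@5, authorship .1..2.....
After op 4 (delete): buffer="gftjkdsv" (len 8), cursors c1@1 c2@3, authorship ........
After op 5 (insert('h')): buffer="ghfthjkdsv" (len 10), cursors c1@2 c2@5, authorship .1..2.....
After op 6 (delete): buffer="gftjkdsv" (len 8), cursors c1@1 c2@3, authorship ........
After op 7 (move_left): buffer="gftjkdsv" (len 8), cursors c1@0 c2@2, authorship ........
After op 8 (insert('b')): buffer="bgfbtjkdsv" (len 10), cursors c1@1 c2@4, authorship 1..2......
Authorship (.=original, N=cursor N): 1 . . 2 . . . . . .
Index 0: author = 1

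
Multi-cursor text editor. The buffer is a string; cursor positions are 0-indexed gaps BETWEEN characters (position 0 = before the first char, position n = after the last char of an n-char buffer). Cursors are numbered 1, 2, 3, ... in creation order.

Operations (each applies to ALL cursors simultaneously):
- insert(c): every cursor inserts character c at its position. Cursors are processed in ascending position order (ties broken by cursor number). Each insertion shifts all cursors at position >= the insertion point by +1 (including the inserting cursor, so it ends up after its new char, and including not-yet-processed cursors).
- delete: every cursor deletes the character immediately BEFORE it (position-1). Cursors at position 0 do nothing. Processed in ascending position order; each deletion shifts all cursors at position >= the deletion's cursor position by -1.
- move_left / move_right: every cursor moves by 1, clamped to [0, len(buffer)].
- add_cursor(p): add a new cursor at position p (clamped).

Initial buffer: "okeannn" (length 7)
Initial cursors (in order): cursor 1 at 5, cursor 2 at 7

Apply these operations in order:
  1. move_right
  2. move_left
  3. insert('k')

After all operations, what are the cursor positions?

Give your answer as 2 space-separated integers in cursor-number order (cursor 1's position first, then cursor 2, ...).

After op 1 (move_right): buffer="okeannn" (len 7), cursors c1@6 c2@7, authorship .......
After op 2 (move_left): buffer="okeannn" (len 7), cursors c1@5 c2@6, authorship .......
After op 3 (insert('k')): buffer="okeanknkn" (len 9), cursors c1@6 c2@8, authorship .....1.2.

Answer: 6 8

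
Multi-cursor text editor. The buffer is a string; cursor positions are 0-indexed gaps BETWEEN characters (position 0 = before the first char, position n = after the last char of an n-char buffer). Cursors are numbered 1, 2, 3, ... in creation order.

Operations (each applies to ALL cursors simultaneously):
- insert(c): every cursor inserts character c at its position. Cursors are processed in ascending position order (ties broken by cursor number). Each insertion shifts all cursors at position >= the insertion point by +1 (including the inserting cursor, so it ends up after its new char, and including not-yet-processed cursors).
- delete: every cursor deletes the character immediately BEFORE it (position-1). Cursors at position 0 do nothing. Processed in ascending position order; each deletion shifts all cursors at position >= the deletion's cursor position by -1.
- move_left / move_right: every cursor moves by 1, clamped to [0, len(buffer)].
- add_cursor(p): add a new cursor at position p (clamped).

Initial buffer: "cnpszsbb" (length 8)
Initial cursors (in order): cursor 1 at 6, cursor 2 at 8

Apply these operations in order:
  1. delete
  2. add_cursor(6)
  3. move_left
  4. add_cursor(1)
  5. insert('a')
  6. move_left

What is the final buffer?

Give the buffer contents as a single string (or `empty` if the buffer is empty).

Answer: canpsazaab

Derivation:
After op 1 (delete): buffer="cnpszb" (len 6), cursors c1@5 c2@6, authorship ......
After op 2 (add_cursor(6)): buffer="cnpszb" (len 6), cursors c1@5 c2@6 c3@6, authorship ......
After op 3 (move_left): buffer="cnpszb" (len 6), cursors c1@4 c2@5 c3@5, authorship ......
After op 4 (add_cursor(1)): buffer="cnpszb" (len 6), cursors c4@1 c1@4 c2@5 c3@5, authorship ......
After op 5 (insert('a')): buffer="canpsazaab" (len 10), cursors c4@2 c1@6 c2@9 c3@9, authorship .4...1.23.
After op 6 (move_left): buffer="canpsazaab" (len 10), cursors c4@1 c1@5 c2@8 c3@8, authorship .4...1.23.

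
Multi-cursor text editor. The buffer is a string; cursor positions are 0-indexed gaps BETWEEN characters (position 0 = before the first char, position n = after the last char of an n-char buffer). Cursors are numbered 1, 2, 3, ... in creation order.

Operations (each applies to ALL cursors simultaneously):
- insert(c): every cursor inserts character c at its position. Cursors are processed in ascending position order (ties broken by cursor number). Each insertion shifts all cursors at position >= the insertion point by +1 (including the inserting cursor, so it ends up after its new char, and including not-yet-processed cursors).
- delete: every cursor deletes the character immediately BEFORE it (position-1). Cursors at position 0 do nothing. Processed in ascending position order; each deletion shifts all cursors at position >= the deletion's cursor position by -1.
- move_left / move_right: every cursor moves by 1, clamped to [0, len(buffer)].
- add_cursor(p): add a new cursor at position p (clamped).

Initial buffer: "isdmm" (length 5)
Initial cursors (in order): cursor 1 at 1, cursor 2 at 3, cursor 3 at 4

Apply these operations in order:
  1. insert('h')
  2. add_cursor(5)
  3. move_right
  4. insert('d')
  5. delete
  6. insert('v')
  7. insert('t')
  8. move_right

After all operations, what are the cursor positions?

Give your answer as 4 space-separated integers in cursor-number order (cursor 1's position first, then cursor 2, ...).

After op 1 (insert('h')): buffer="ihsdhmhm" (len 8), cursors c1@2 c2@5 c3@7, authorship .1..2.3.
After op 2 (add_cursor(5)): buffer="ihsdhmhm" (len 8), cursors c1@2 c2@5 c4@5 c3@7, authorship .1..2.3.
After op 3 (move_right): buffer="ihsdhmhm" (len 8), cursors c1@3 c2@6 c4@6 c3@8, authorship .1..2.3.
After op 4 (insert('d')): buffer="ihsddhmddhmd" (len 12), cursors c1@4 c2@9 c4@9 c3@12, authorship .1.1.2.243.3
After op 5 (delete): buffer="ihsdhmhm" (len 8), cursors c1@3 c2@6 c4@6 c3@8, authorship .1..2.3.
After op 6 (insert('v')): buffer="ihsvdhmvvhmv" (len 12), cursors c1@4 c2@9 c4@9 c3@12, authorship .1.1.2.243.3
After op 7 (insert('t')): buffer="ihsvtdhmvvtthmvt" (len 16), cursors c1@5 c2@12 c4@12 c3@16, authorship .1.11.2.24243.33
After op 8 (move_right): buffer="ihsvtdhmvvtthmvt" (len 16), cursors c1@6 c2@13 c4@13 c3@16, authorship .1.11.2.24243.33

Answer: 6 13 16 13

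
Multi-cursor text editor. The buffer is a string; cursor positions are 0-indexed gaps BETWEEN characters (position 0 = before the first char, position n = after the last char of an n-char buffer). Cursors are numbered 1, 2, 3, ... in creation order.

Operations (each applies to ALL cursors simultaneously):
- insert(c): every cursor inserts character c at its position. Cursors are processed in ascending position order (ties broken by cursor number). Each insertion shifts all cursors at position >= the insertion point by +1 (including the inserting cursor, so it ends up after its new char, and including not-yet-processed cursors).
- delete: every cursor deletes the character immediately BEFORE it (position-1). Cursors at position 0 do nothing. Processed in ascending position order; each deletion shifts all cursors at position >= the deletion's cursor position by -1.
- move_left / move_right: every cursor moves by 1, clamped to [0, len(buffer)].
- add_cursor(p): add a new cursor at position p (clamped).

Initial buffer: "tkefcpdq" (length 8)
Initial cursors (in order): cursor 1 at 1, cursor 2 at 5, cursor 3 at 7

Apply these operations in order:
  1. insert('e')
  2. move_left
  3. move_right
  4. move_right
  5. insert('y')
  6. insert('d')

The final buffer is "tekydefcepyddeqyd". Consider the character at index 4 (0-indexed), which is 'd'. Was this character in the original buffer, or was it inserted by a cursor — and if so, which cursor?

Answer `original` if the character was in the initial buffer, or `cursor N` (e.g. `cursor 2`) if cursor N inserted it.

After op 1 (insert('e')): buffer="tekefcepdeq" (len 11), cursors c1@2 c2@7 c3@10, authorship .1....2..3.
After op 2 (move_left): buffer="tekefcepdeq" (len 11), cursors c1@1 c2@6 c3@9, authorship .1....2..3.
After op 3 (move_right): buffer="tekefcepdeq" (len 11), cursors c1@2 c2@7 c3@10, authorship .1....2..3.
After op 4 (move_right): buffer="tekefcepdeq" (len 11), cursors c1@3 c2@8 c3@11, authorship .1....2..3.
After op 5 (insert('y')): buffer="tekyefcepydeqy" (len 14), cursors c1@4 c2@10 c3@14, authorship .1.1...2.2.3.3
After op 6 (insert('d')): buffer="tekydefcepyddeqyd" (len 17), cursors c1@5 c2@12 c3@17, authorship .1.11...2.22.3.33
Authorship (.=original, N=cursor N): . 1 . 1 1 . . . 2 . 2 2 . 3 . 3 3
Index 4: author = 1

Answer: cursor 1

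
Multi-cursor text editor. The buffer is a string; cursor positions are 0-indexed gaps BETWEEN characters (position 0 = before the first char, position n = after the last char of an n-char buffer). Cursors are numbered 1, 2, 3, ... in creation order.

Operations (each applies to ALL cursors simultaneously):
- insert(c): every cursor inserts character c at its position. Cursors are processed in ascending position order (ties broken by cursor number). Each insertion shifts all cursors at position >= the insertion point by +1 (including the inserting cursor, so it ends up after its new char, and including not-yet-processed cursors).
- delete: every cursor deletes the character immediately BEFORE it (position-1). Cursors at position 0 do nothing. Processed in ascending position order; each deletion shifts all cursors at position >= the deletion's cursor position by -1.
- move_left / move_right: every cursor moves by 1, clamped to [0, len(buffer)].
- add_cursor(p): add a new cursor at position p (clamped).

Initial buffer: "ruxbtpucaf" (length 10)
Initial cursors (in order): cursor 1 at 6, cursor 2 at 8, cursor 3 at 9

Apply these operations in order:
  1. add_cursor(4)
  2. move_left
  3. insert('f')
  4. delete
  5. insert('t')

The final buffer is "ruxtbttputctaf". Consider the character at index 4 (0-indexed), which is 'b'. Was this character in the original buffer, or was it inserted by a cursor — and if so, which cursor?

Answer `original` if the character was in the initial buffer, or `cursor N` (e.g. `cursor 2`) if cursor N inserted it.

After op 1 (add_cursor(4)): buffer="ruxbtpucaf" (len 10), cursors c4@4 c1@6 c2@8 c3@9, authorship ..........
After op 2 (move_left): buffer="ruxbtpucaf" (len 10), cursors c4@3 c1@5 c2@7 c3@8, authorship ..........
After op 3 (insert('f')): buffer="ruxfbtfpufcfaf" (len 14), cursors c4@4 c1@7 c2@10 c3@12, authorship ...4..1..2.3..
After op 4 (delete): buffer="ruxbtpucaf" (len 10), cursors c4@3 c1@5 c2@7 c3@8, authorship ..........
After op 5 (insert('t')): buffer="ruxtbttputctaf" (len 14), cursors c4@4 c1@7 c2@10 c3@12, authorship ...4..1..2.3..
Authorship (.=original, N=cursor N): . . . 4 . . 1 . . 2 . 3 . .
Index 4: author = original

Answer: original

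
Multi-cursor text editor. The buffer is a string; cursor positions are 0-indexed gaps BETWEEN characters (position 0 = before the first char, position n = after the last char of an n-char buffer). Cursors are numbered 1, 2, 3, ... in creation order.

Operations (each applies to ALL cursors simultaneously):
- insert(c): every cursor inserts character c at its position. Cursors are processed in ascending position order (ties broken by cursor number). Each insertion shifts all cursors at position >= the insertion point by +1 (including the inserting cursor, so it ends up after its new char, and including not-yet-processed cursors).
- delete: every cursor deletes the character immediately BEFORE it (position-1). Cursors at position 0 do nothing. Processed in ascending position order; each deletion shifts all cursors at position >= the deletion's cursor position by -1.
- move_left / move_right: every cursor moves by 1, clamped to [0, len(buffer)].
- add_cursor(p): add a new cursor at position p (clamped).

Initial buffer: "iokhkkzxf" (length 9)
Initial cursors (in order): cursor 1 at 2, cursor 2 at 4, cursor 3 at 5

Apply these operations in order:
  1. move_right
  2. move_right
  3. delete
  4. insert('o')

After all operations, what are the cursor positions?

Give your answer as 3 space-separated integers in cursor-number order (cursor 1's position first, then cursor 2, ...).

After op 1 (move_right): buffer="iokhkkzxf" (len 9), cursors c1@3 c2@5 c3@6, authorship .........
After op 2 (move_right): buffer="iokhkkzxf" (len 9), cursors c1@4 c2@6 c3@7, authorship .........
After op 3 (delete): buffer="iokkxf" (len 6), cursors c1@3 c2@4 c3@4, authorship ......
After op 4 (insert('o')): buffer="iokokooxf" (len 9), cursors c1@4 c2@7 c3@7, authorship ...1.23..

Answer: 4 7 7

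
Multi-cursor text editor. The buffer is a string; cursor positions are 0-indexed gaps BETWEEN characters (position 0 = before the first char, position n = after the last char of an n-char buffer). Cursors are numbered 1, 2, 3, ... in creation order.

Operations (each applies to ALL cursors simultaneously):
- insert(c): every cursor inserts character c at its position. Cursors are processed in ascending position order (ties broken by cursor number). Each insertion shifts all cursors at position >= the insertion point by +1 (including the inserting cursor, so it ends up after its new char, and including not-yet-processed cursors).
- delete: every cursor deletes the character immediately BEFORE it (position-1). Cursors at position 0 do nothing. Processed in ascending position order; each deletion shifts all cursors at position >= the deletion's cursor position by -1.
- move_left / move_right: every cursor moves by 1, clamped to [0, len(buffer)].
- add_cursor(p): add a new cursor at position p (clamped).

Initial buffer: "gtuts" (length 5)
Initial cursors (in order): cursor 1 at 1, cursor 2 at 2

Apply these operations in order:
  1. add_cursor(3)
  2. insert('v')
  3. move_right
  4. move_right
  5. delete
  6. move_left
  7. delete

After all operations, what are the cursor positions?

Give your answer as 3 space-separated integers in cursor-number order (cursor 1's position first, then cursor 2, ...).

Answer: 1 1 1

Derivation:
After op 1 (add_cursor(3)): buffer="gtuts" (len 5), cursors c1@1 c2@2 c3@3, authorship .....
After op 2 (insert('v')): buffer="gvtvuvts" (len 8), cursors c1@2 c2@4 c3@6, authorship .1.2.3..
After op 3 (move_right): buffer="gvtvuvts" (len 8), cursors c1@3 c2@5 c3@7, authorship .1.2.3..
After op 4 (move_right): buffer="gvtvuvts" (len 8), cursors c1@4 c2@6 c3@8, authorship .1.2.3..
After op 5 (delete): buffer="gvtut" (len 5), cursors c1@3 c2@4 c3@5, authorship .1...
After op 6 (move_left): buffer="gvtut" (len 5), cursors c1@2 c2@3 c3@4, authorship .1...
After op 7 (delete): buffer="gt" (len 2), cursors c1@1 c2@1 c3@1, authorship ..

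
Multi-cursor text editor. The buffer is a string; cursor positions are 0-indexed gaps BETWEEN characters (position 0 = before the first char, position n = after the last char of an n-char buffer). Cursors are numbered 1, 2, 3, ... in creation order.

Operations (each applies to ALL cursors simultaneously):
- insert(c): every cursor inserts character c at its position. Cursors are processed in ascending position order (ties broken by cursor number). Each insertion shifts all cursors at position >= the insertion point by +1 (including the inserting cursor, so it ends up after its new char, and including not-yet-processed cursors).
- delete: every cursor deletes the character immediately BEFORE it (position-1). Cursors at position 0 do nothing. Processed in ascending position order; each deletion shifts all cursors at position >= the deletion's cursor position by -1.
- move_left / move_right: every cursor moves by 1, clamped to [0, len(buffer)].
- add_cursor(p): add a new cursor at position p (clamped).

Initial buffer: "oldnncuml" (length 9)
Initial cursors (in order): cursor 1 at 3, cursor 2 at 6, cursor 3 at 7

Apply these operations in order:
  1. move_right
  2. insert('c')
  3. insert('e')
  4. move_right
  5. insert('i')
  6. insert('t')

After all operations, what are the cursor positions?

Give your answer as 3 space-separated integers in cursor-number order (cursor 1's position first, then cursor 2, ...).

Answer: 9 16 21

Derivation:
After op 1 (move_right): buffer="oldnncuml" (len 9), cursors c1@4 c2@7 c3@8, authorship .........
After op 2 (insert('c')): buffer="oldncncucmcl" (len 12), cursors c1@5 c2@9 c3@11, authorship ....1...2.3.
After op 3 (insert('e')): buffer="oldncencucemcel" (len 15), cursors c1@6 c2@11 c3@14, authorship ....11...22.33.
After op 4 (move_right): buffer="oldncencucemcel" (len 15), cursors c1@7 c2@12 c3@15, authorship ....11...22.33.
After op 5 (insert('i')): buffer="oldncenicucemiceli" (len 18), cursors c1@8 c2@14 c3@18, authorship ....11.1..22.233.3
After op 6 (insert('t')): buffer="oldncenitcucemitcelit" (len 21), cursors c1@9 c2@16 c3@21, authorship ....11.11..22.2233.33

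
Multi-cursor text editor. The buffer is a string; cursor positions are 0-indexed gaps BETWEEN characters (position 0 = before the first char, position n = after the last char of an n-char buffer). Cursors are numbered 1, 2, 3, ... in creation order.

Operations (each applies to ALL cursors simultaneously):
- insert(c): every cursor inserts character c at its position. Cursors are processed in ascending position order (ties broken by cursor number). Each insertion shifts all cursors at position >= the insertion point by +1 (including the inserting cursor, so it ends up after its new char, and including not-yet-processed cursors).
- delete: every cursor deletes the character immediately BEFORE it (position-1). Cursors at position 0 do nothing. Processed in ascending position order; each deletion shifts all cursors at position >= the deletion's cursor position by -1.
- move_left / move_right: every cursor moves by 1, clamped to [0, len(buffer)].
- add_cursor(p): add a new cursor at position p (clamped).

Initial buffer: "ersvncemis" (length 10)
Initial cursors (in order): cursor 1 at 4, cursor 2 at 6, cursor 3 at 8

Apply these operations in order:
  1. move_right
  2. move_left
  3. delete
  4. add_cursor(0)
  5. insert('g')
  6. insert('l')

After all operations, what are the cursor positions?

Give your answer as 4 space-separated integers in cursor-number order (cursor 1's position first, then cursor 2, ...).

After op 1 (move_right): buffer="ersvncemis" (len 10), cursors c1@5 c2@7 c3@9, authorship ..........
After op 2 (move_left): buffer="ersvncemis" (len 10), cursors c1@4 c2@6 c3@8, authorship ..........
After op 3 (delete): buffer="ersneis" (len 7), cursors c1@3 c2@4 c3@5, authorship .......
After op 4 (add_cursor(0)): buffer="ersneis" (len 7), cursors c4@0 c1@3 c2@4 c3@5, authorship .......
After op 5 (insert('g')): buffer="gersgngegis" (len 11), cursors c4@1 c1@5 c2@7 c3@9, authorship 4...1.2.3..
After op 6 (insert('l')): buffer="glersglngleglis" (len 15), cursors c4@2 c1@7 c2@10 c3@13, authorship 44...11.22.33..

Answer: 7 10 13 2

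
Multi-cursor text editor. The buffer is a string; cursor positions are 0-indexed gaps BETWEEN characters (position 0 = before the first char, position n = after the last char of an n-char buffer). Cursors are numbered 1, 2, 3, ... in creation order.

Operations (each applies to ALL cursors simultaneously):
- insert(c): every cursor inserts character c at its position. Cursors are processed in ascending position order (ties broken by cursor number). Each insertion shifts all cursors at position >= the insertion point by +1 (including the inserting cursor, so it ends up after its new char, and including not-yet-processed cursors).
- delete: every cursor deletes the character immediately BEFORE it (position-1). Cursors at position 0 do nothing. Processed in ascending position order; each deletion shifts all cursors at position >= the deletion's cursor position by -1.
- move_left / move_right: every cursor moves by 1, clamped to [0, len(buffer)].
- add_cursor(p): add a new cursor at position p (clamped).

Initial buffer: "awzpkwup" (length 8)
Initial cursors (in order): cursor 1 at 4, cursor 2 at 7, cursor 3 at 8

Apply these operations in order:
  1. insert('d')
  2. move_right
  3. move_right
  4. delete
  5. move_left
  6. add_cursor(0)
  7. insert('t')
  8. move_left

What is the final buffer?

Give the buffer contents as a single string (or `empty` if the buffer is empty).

After op 1 (insert('d')): buffer="awzpdkwudpd" (len 11), cursors c1@5 c2@9 c3@11, authorship ....1...2.3
After op 2 (move_right): buffer="awzpdkwudpd" (len 11), cursors c1@6 c2@10 c3@11, authorship ....1...2.3
After op 3 (move_right): buffer="awzpdkwudpd" (len 11), cursors c1@7 c2@11 c3@11, authorship ....1...2.3
After op 4 (delete): buffer="awzpdkud" (len 8), cursors c1@6 c2@8 c3@8, authorship ....1..2
After op 5 (move_left): buffer="awzpdkud" (len 8), cursors c1@5 c2@7 c3@7, authorship ....1..2
After op 6 (add_cursor(0)): buffer="awzpdkud" (len 8), cursors c4@0 c1@5 c2@7 c3@7, authorship ....1..2
After op 7 (insert('t')): buffer="tawzpdtkuttd" (len 12), cursors c4@1 c1@7 c2@11 c3@11, authorship 4....11..232
After op 8 (move_left): buffer="tawzpdtkuttd" (len 12), cursors c4@0 c1@6 c2@10 c3@10, authorship 4....11..232

Answer: tawzpdtkuttd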